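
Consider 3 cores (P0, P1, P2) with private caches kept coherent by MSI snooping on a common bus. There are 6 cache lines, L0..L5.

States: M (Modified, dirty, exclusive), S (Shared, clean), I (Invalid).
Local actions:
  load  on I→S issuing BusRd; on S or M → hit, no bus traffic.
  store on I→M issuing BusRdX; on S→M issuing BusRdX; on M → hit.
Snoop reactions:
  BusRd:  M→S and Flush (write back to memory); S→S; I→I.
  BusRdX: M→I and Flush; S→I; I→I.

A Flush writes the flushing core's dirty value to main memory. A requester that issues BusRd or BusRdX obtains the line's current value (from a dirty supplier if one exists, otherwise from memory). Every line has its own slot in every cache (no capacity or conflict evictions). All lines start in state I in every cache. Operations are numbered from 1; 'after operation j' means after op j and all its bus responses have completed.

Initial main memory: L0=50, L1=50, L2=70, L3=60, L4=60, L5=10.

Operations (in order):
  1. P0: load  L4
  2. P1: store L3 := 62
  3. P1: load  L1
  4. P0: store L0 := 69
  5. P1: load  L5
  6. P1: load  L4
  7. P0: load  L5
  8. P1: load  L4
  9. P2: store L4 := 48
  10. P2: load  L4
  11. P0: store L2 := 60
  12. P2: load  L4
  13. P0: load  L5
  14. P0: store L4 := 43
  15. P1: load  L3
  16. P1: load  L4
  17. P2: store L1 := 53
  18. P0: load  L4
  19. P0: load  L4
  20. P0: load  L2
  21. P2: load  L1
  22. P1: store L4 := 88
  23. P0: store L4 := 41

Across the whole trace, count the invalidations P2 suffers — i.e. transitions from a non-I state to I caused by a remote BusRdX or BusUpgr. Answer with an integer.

  op1 P0: load  L4 → S/I/I on L4; bus BusRd; mem=60
  op2 P1: store L3 := 62 → I/M/I on L3; bus BusRdX; mem=60
  op3 P1: load  L1 → I/S/I on L1; bus BusRd; mem=50
  op4 P0: store L0 := 69 → M/I/I on L0; bus BusRdX; mem=50
  op5 P1: load  L5 → I/S/I on L5; bus BusRd; mem=10
  op6 P1: load  L4 → S/S/I on L4; bus BusRd; mem=60
  op7 P0: load  L5 → S/S/I on L5; bus BusRd; mem=10
  op8 P1: load  L4 → S/S/I on L4; bus (none); mem=60
  op9 P2: store L4 := 48 → I/I/M on L4; bus BusRdX; mem=60
  op10 P2: load  L4 → I/I/M on L4; bus (none); mem=60
  op11 P0: store L2 := 60 → M/I/I on L2; bus BusRdX; mem=70
  op12 P2: load  L4 → I/I/M on L4; bus (none); mem=60
  op13 P0: load  L5 → S/S/I on L5; bus (none); mem=10
  op14 P0: store L4 := 43 → M/I/I on L4; bus BusRdX Flush; mem=48
  op15 P1: load  L3 → I/M/I on L3; bus (none); mem=60
  op16 P1: load  L4 → S/S/I on L4; bus BusRd Flush; mem=43
  op17 P2: store L1 := 53 → I/I/M on L1; bus BusRdX; mem=50
  op18 P0: load  L4 → S/S/I on L4; bus (none); mem=43
  op19 P0: load  L4 → S/S/I on L4; bus (none); mem=43
  op20 P0: load  L2 → M/I/I on L2; bus (none); mem=70
  op21 P2: load  L1 → I/I/M on L1; bus (none); mem=50
  op22 P1: store L4 := 88 → I/M/I on L4; bus BusRdX; mem=43
  op23 P0: store L4 := 41 → M/I/I on L4; bus BusRdX Flush; mem=88

invalidations = 1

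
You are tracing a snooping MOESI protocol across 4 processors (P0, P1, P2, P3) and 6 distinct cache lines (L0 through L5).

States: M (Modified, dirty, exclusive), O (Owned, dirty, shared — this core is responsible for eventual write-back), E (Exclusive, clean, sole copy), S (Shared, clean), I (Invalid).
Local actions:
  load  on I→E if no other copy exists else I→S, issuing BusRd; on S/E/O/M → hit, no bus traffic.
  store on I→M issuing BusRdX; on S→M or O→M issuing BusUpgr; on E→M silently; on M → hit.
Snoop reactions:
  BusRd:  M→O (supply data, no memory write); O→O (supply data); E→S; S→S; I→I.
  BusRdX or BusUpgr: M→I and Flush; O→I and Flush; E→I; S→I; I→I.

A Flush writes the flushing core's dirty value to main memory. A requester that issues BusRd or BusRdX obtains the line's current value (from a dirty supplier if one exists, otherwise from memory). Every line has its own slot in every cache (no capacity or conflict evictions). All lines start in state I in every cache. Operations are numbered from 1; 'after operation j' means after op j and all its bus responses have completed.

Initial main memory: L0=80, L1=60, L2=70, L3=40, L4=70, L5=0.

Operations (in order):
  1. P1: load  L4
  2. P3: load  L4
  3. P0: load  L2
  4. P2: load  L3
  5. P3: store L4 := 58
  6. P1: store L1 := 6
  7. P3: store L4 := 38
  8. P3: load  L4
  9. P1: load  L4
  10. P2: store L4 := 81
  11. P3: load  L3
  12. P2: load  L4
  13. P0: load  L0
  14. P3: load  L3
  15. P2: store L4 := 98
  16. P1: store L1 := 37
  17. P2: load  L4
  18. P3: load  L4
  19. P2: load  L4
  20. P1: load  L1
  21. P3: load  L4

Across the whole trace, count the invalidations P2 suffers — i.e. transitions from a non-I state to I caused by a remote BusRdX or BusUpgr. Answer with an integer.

1. P1: load  L4  bus=[BusRd]  L4: P0=I P1=E P2=I P3=I  mem[L4]=70
2. P3: load  L4  bus=[BusRd]  L4: P0=I P1=S P2=I P3=S  mem[L4]=70
3. P0: load  L2  bus=[BusRd]  L2: P0=E P1=I P2=I P3=I  mem[L2]=70
4. P2: load  L3  bus=[BusRd]  L3: P0=I P1=I P2=E P3=I  mem[L3]=40
5. P3: store L4 := 58  bus=[BusUpgr]  L4: P0=I P1=I P2=I P3=M  mem[L4]=70
6. P1: store L1 := 6  bus=[BusRdX]  L1: P0=I P1=M P2=I P3=I  mem[L1]=60
7. P3: store L4 := 38  bus=[-]  L4: P0=I P1=I P2=I P3=M  mem[L4]=70
8. P3: load  L4  bus=[-]  L4: P0=I P1=I P2=I P3=M  mem[L4]=70
9. P1: load  L4  bus=[BusRd]  L4: P0=I P1=S P2=I P3=O  mem[L4]=70
10. P2: store L4 := 81  bus=[BusRdX,Flush]  L4: P0=I P1=I P2=M P3=I  mem[L4]=38
11. P3: load  L3  bus=[BusRd]  L3: P0=I P1=I P2=S P3=S  mem[L3]=40
12. P2: load  L4  bus=[-]  L4: P0=I P1=I P2=M P3=I  mem[L4]=38
13. P0: load  L0  bus=[BusRd]  L0: P0=E P1=I P2=I P3=I  mem[L0]=80
14. P3: load  L3  bus=[-]  L3: P0=I P1=I P2=S P3=S  mem[L3]=40
15. P2: store L4 := 98  bus=[-]  L4: P0=I P1=I P2=M P3=I  mem[L4]=38
16. P1: store L1 := 37  bus=[-]  L1: P0=I P1=M P2=I P3=I  mem[L1]=60
17. P2: load  L4  bus=[-]  L4: P0=I P1=I P2=M P3=I  mem[L4]=38
18. P3: load  L4  bus=[BusRd]  L4: P0=I P1=I P2=O P3=S  mem[L4]=38
19. P2: load  L4  bus=[-]  L4: P0=I P1=I P2=O P3=S  mem[L4]=38
20. P1: load  L1  bus=[-]  L1: P0=I P1=M P2=I P3=I  mem[L1]=60
21. P3: load  L4  bus=[-]  L4: P0=I P1=I P2=O P3=S  mem[L4]=38

invalidations = 0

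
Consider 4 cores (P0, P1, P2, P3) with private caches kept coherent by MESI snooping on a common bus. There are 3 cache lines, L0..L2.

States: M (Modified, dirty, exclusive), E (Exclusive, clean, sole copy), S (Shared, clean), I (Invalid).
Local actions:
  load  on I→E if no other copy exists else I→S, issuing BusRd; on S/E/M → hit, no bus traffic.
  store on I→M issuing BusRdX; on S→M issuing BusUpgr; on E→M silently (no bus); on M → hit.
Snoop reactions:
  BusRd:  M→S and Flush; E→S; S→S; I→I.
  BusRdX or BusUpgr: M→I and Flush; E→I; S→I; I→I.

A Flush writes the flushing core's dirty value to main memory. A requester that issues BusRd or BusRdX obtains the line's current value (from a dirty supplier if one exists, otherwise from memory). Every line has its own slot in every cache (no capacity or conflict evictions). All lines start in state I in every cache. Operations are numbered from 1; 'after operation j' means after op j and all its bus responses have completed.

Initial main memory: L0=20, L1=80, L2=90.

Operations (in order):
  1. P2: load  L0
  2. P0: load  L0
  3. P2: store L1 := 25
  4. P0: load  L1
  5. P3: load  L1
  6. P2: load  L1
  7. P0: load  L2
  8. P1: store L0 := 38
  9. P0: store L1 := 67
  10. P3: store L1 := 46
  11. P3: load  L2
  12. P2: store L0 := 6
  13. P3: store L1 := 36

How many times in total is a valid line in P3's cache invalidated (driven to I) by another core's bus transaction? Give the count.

invalidations = 1

1. P2: load  L0  bus=[BusRd]  L0: P0=I P1=I P2=E P3=I  mem[L0]=20
2. P0: load  L0  bus=[BusRd]  L0: P0=S P1=I P2=S P3=I  mem[L0]=20
3. P2: store L1 := 25  bus=[BusRdX]  L1: P0=I P1=I P2=M P3=I  mem[L1]=80
4. P0: load  L1  bus=[BusRd,Flush]  L1: P0=S P1=I P2=S P3=I  mem[L1]=25
5. P3: load  L1  bus=[BusRd]  L1: P0=S P1=I P2=S P3=S  mem[L1]=25
6. P2: load  L1  bus=[-]  L1: P0=S P1=I P2=S P3=S  mem[L1]=25
7. P0: load  L2  bus=[BusRd]  L2: P0=E P1=I P2=I P3=I  mem[L2]=90
8. P1: store L0 := 38  bus=[BusRdX]  L0: P0=I P1=M P2=I P3=I  mem[L0]=20
9. P0: store L1 := 67  bus=[BusUpgr]  L1: P0=M P1=I P2=I P3=I  mem[L1]=25
10. P3: store L1 := 46  bus=[BusRdX,Flush]  L1: P0=I P1=I P2=I P3=M  mem[L1]=67
11. P3: load  L2  bus=[BusRd]  L2: P0=S P1=I P2=I P3=S  mem[L2]=90
12. P2: store L0 := 6  bus=[BusRdX,Flush]  L0: P0=I P1=I P2=M P3=I  mem[L0]=38
13. P3: store L1 := 36  bus=[-]  L1: P0=I P1=I P2=I P3=M  mem[L1]=67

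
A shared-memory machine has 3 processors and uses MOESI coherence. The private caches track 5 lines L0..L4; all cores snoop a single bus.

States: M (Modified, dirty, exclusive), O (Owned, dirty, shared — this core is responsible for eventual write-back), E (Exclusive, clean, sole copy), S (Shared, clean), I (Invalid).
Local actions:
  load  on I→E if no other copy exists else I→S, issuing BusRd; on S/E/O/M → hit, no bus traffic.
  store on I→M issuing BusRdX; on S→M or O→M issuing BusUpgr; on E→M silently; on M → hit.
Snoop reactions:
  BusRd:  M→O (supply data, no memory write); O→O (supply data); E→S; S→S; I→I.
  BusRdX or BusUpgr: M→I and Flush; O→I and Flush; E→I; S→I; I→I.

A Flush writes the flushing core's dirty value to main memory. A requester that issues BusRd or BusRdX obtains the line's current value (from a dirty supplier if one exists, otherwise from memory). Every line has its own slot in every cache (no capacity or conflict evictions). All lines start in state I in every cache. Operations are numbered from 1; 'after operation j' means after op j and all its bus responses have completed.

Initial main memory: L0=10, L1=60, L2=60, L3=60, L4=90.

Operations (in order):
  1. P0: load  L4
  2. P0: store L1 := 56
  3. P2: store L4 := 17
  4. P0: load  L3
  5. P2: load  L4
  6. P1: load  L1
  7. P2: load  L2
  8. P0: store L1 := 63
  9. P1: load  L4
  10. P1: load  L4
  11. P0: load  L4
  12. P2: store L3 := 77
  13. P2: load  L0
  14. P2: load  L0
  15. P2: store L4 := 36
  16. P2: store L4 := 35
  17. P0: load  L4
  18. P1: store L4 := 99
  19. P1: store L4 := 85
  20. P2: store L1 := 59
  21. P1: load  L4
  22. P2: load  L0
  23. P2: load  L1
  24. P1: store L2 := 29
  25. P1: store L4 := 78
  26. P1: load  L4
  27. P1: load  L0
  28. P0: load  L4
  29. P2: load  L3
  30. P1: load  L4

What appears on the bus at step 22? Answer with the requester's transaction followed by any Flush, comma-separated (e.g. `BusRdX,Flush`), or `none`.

step 1: P0: load  L4  ⟶  EII  (L4)  txn=BusRd  M[L4]=90
step 2: P0: store L1 := 56  ⟶  MII  (L1)  txn=BusRdX  M[L1]=60
step 3: P2: store L4 := 17  ⟶  IIM  (L4)  txn=BusRdX  M[L4]=90
step 4: P0: load  L3  ⟶  EII  (L3)  txn=BusRd  M[L3]=60
step 5: P2: load  L4  ⟶  IIM  (L4)  txn=∅  M[L4]=90
step 6: P1: load  L1  ⟶  OSI  (L1)  txn=BusRd  M[L1]=60
step 7: P2: load  L2  ⟶  IIE  (L2)  txn=BusRd  M[L2]=60
step 8: P0: store L1 := 63  ⟶  MII  (L1)  txn=BusUpgr  M[L1]=60
step 9: P1: load  L4  ⟶  ISO  (L4)  txn=BusRd  M[L4]=90
step 10: P1: load  L4  ⟶  ISO  (L4)  txn=∅  M[L4]=90
step 11: P0: load  L4  ⟶  SSO  (L4)  txn=BusRd  M[L4]=90
step 12: P2: store L3 := 77  ⟶  IIM  (L3)  txn=BusRdX  M[L3]=60
step 13: P2: load  L0  ⟶  IIE  (L0)  txn=BusRd  M[L0]=10
step 14: P2: load  L0  ⟶  IIE  (L0)  txn=∅  M[L0]=10
step 15: P2: store L4 := 36  ⟶  IIM  (L4)  txn=BusUpgr  M[L4]=90
step 16: P2: store L4 := 35  ⟶  IIM  (L4)  txn=∅  M[L4]=90
step 17: P0: load  L4  ⟶  SIO  (L4)  txn=BusRd  M[L4]=90
step 18: P1: store L4 := 99  ⟶  IMI  (L4)  txn=BusRdX+Flush  M[L4]=35
step 19: P1: store L4 := 85  ⟶  IMI  (L4)  txn=∅  M[L4]=35
step 20: P2: store L1 := 59  ⟶  IIM  (L1)  txn=BusRdX+Flush  M[L1]=63
step 21: P1: load  L4  ⟶  IMI  (L4)  txn=∅  M[L4]=35
step 22: P2: load  L0  ⟶  IIE  (L0)  txn=∅  M[L0]=10
step 23: P2: load  L1  ⟶  IIM  (L1)  txn=∅  M[L1]=63
step 24: P1: store L2 := 29  ⟶  IMI  (L2)  txn=BusRdX  M[L2]=60
step 25: P1: store L4 := 78  ⟶  IMI  (L4)  txn=∅  M[L4]=35
step 26: P1: load  L4  ⟶  IMI  (L4)  txn=∅  M[L4]=35
step 27: P1: load  L0  ⟶  ISS  (L0)  txn=BusRd  M[L0]=10
step 28: P0: load  L4  ⟶  SOI  (L4)  txn=BusRd  M[L4]=35
step 29: P2: load  L3  ⟶  IIM  (L3)  txn=∅  M[L3]=60
step 30: P1: load  L4  ⟶  SOI  (L4)  txn=∅  M[L4]=35

bus = none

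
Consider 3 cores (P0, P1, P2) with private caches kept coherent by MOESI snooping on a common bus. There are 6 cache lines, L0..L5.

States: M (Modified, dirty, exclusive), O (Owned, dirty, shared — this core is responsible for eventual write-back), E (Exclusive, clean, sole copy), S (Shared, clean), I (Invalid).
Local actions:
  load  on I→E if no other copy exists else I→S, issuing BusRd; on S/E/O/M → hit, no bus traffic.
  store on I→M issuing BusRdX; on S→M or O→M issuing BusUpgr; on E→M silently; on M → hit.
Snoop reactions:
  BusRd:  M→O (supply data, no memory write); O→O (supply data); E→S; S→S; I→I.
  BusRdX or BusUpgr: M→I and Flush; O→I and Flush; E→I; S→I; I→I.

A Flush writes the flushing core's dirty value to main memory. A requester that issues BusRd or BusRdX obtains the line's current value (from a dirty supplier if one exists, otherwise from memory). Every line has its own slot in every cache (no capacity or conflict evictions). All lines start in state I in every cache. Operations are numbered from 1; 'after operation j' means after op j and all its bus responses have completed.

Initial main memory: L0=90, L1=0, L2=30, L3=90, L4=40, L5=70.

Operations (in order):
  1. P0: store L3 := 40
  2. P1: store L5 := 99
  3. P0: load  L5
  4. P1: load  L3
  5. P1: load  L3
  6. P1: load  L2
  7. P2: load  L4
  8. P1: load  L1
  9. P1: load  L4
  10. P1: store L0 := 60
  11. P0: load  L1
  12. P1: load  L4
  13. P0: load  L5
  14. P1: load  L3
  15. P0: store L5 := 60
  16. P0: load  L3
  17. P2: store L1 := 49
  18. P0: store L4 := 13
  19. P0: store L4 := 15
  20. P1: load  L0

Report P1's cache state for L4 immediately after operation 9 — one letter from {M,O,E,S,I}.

state = S

1. P0: store L3 := 40  bus=[BusRdX]  L3: P0=M P1=I P2=I  mem[L3]=90
2. P1: store L5 := 99  bus=[BusRdX]  L5: P0=I P1=M P2=I  mem[L5]=70
3. P0: load  L5  bus=[BusRd]  L5: P0=S P1=O P2=I  mem[L5]=70
4. P1: load  L3  bus=[BusRd]  L3: P0=O P1=S P2=I  mem[L3]=90
5. P1: load  L3  bus=[-]  L3: P0=O P1=S P2=I  mem[L3]=90
6. P1: load  L2  bus=[BusRd]  L2: P0=I P1=E P2=I  mem[L2]=30
7. P2: load  L4  bus=[BusRd]  L4: P0=I P1=I P2=E  mem[L4]=40
8. P1: load  L1  bus=[BusRd]  L1: P0=I P1=E P2=I  mem[L1]=0
9. P1: load  L4  bus=[BusRd]  L4: P0=I P1=S P2=S  mem[L4]=40
10. P1: store L0 := 60  bus=[BusRdX]  L0: P0=I P1=M P2=I  mem[L0]=90
11. P0: load  L1  bus=[BusRd]  L1: P0=S P1=S P2=I  mem[L1]=0
12. P1: load  L4  bus=[-]  L4: P0=I P1=S P2=S  mem[L4]=40
13. P0: load  L5  bus=[-]  L5: P0=S P1=O P2=I  mem[L5]=70
14. P1: load  L3  bus=[-]  L3: P0=O P1=S P2=I  mem[L3]=90
15. P0: store L5 := 60  bus=[BusUpgr,Flush]  L5: P0=M P1=I P2=I  mem[L5]=99
16. P0: load  L3  bus=[-]  L3: P0=O P1=S P2=I  mem[L3]=90
17. P2: store L1 := 49  bus=[BusRdX]  L1: P0=I P1=I P2=M  mem[L1]=0
18. P0: store L4 := 13  bus=[BusRdX]  L4: P0=M P1=I P2=I  mem[L4]=40
19. P0: store L4 := 15  bus=[-]  L4: P0=M P1=I P2=I  mem[L4]=40
20. P1: load  L0  bus=[-]  L0: P0=I P1=M P2=I  mem[L0]=90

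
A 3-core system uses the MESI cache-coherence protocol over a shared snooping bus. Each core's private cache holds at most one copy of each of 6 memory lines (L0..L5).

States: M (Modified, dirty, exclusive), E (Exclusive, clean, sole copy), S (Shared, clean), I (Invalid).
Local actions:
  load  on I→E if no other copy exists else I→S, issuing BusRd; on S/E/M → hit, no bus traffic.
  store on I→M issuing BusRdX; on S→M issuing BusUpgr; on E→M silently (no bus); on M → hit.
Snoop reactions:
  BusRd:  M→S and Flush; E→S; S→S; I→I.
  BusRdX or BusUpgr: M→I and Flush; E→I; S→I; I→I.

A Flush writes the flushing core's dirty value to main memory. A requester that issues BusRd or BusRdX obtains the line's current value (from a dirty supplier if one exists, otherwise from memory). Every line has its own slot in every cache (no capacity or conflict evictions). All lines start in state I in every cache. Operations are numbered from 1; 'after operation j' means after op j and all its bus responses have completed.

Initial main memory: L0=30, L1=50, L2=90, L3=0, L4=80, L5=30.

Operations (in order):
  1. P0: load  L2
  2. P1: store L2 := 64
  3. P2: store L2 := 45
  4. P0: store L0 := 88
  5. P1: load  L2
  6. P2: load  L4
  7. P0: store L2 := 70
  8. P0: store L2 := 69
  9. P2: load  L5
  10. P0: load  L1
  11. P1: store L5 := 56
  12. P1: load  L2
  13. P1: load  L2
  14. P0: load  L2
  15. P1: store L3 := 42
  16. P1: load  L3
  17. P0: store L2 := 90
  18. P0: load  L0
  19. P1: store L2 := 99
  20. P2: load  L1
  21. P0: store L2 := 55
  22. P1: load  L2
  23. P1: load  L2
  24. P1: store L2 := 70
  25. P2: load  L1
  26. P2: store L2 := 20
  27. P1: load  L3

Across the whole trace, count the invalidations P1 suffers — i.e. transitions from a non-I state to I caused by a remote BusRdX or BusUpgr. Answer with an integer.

[1] P0: load  L2 | P0:E(90), P1:I, P2:I | bus: BusRd
[2] P1: store L2 := 64 | P0:I, P1:M(64), P2:I | bus: BusRdX
[3] P2: store L2 := 45 | P0:I, P1:I, P2:M(45) | bus: BusRdX,Flush
[4] P0: store L0 := 88 | P0:M(88), P1:I, P2:I | bus: BusRdX
[5] P1: load  L2 | P0:I, P1:S(45), P2:S(45) | bus: BusRd,Flush
[6] P2: load  L4 | P0:I, P1:I, P2:E(80) | bus: BusRd
[7] P0: store L2 := 70 | P0:M(70), P1:I, P2:I | bus: BusRdX
[8] P0: store L2 := 69 | P0:M(69), P1:I, P2:I | bus: none
[9] P2: load  L5 | P0:I, P1:I, P2:E(30) | bus: BusRd
[10] P0: load  L1 | P0:E(50), P1:I, P2:I | bus: BusRd
[11] P1: store L5 := 56 | P0:I, P1:M(56), P2:I | bus: BusRdX
[12] P1: load  L2 | P0:S(69), P1:S(69), P2:I | bus: BusRd,Flush
[13] P1: load  L2 | P0:S(69), P1:S(69), P2:I | bus: none
[14] P0: load  L2 | P0:S(69), P1:S(69), P2:I | bus: none
[15] P1: store L3 := 42 | P0:I, P1:M(42), P2:I | bus: BusRdX
[16] P1: load  L3 | P0:I, P1:M(42), P2:I | bus: none
[17] P0: store L2 := 90 | P0:M(90), P1:I, P2:I | bus: BusUpgr
[18] P0: load  L0 | P0:M(88), P1:I, P2:I | bus: none
[19] P1: store L2 := 99 | P0:I, P1:M(99), P2:I | bus: BusRdX,Flush
[20] P2: load  L1 | P0:S(50), P1:I, P2:S(50) | bus: BusRd
[21] P0: store L2 := 55 | P0:M(55), P1:I, P2:I | bus: BusRdX,Flush
[22] P1: load  L2 | P0:S(55), P1:S(55), P2:I | bus: BusRd,Flush
[23] P1: load  L2 | P0:S(55), P1:S(55), P2:I | bus: none
[24] P1: store L2 := 70 | P0:I, P1:M(70), P2:I | bus: BusUpgr
[25] P2: load  L1 | P0:S(50), P1:I, P2:S(50) | bus: none
[26] P2: store L2 := 20 | P0:I, P1:I, P2:M(20) | bus: BusRdX,Flush
[27] P1: load  L3 | P0:I, P1:M(42), P2:I | bus: none

invalidations = 5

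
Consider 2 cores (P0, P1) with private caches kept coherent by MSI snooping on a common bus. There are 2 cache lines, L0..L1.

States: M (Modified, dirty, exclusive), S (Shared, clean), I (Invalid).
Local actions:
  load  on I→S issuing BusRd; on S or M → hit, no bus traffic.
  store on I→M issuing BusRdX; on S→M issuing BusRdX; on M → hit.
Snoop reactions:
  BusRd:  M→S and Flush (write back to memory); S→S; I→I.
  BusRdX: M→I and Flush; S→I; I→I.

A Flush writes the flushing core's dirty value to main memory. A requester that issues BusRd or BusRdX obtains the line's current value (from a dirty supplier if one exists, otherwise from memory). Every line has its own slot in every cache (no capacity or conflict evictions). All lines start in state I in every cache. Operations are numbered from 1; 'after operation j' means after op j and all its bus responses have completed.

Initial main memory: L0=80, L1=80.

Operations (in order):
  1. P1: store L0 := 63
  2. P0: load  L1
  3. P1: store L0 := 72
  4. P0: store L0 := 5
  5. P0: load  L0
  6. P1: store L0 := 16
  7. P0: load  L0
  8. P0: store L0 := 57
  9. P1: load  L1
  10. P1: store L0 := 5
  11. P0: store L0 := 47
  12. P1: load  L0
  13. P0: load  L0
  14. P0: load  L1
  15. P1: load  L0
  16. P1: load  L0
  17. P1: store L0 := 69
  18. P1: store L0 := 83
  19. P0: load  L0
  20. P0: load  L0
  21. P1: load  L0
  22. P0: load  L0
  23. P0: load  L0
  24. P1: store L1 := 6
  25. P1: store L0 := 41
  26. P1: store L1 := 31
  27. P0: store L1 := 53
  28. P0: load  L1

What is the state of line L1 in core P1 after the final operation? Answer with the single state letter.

state = I

[1] P1: store L0 := 63 | P0:I, P1:M(63) | bus: BusRdX
[2] P0: load  L1 | P0:S(80), P1:I | bus: BusRd
[3] P1: store L0 := 72 | P0:I, P1:M(72) | bus: none
[4] P0: store L0 := 5 | P0:M(5), P1:I | bus: BusRdX,Flush
[5] P0: load  L0 | P0:M(5), P1:I | bus: none
[6] P1: store L0 := 16 | P0:I, P1:M(16) | bus: BusRdX,Flush
[7] P0: load  L0 | P0:S(16), P1:S(16) | bus: BusRd,Flush
[8] P0: store L0 := 57 | P0:M(57), P1:I | bus: BusRdX
[9] P1: load  L1 | P0:S(80), P1:S(80) | bus: BusRd
[10] P1: store L0 := 5 | P0:I, P1:M(5) | bus: BusRdX,Flush
[11] P0: store L0 := 47 | P0:M(47), P1:I | bus: BusRdX,Flush
[12] P1: load  L0 | P0:S(47), P1:S(47) | bus: BusRd,Flush
[13] P0: load  L0 | P0:S(47), P1:S(47) | bus: none
[14] P0: load  L1 | P0:S(80), P1:S(80) | bus: none
[15] P1: load  L0 | P0:S(47), P1:S(47) | bus: none
[16] P1: load  L0 | P0:S(47), P1:S(47) | bus: none
[17] P1: store L0 := 69 | P0:I, P1:M(69) | bus: BusRdX
[18] P1: store L0 := 83 | P0:I, P1:M(83) | bus: none
[19] P0: load  L0 | P0:S(83), P1:S(83) | bus: BusRd,Flush
[20] P0: load  L0 | P0:S(83), P1:S(83) | bus: none
[21] P1: load  L0 | P0:S(83), P1:S(83) | bus: none
[22] P0: load  L0 | P0:S(83), P1:S(83) | bus: none
[23] P0: load  L0 | P0:S(83), P1:S(83) | bus: none
[24] P1: store L1 := 6 | P0:I, P1:M(6) | bus: BusRdX
[25] P1: store L0 := 41 | P0:I, P1:M(41) | bus: BusRdX
[26] P1: store L1 := 31 | P0:I, P1:M(31) | bus: none
[27] P0: store L1 := 53 | P0:M(53), P1:I | bus: BusRdX,Flush
[28] P0: load  L1 | P0:M(53), P1:I | bus: none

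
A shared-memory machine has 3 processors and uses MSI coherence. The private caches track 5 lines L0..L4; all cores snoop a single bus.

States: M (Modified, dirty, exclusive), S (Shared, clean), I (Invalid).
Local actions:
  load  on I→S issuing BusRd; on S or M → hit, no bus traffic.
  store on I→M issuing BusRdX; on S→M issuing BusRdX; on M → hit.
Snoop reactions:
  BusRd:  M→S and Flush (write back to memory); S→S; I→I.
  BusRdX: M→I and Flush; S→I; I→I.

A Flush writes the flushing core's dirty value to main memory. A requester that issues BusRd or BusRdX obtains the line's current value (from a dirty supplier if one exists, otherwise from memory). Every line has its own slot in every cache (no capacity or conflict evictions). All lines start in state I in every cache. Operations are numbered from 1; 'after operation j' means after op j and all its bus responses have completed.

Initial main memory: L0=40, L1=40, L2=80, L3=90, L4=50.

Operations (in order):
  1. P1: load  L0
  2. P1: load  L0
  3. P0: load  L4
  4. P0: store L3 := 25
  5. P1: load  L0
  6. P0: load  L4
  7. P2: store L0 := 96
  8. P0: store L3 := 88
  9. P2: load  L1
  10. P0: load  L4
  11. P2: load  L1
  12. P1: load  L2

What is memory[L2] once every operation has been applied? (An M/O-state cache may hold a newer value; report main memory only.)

memory[L2] = 80

1. P1: load  L0  bus=[BusRd]  L0: P0=I P1=S P2=I  mem[L0]=40
2. P1: load  L0  bus=[-]  L0: P0=I P1=S P2=I  mem[L0]=40
3. P0: load  L4  bus=[BusRd]  L4: P0=S P1=I P2=I  mem[L4]=50
4. P0: store L3 := 25  bus=[BusRdX]  L3: P0=M P1=I P2=I  mem[L3]=90
5. P1: load  L0  bus=[-]  L0: P0=I P1=S P2=I  mem[L0]=40
6. P0: load  L4  bus=[-]  L4: P0=S P1=I P2=I  mem[L4]=50
7. P2: store L0 := 96  bus=[BusRdX]  L0: P0=I P1=I P2=M  mem[L0]=40
8. P0: store L3 := 88  bus=[-]  L3: P0=M P1=I P2=I  mem[L3]=90
9. P2: load  L1  bus=[BusRd]  L1: P0=I P1=I P2=S  mem[L1]=40
10. P0: load  L4  bus=[-]  L4: P0=S P1=I P2=I  mem[L4]=50
11. P2: load  L1  bus=[-]  L1: P0=I P1=I P2=S  mem[L1]=40
12. P1: load  L2  bus=[BusRd]  L2: P0=I P1=S P2=I  mem[L2]=80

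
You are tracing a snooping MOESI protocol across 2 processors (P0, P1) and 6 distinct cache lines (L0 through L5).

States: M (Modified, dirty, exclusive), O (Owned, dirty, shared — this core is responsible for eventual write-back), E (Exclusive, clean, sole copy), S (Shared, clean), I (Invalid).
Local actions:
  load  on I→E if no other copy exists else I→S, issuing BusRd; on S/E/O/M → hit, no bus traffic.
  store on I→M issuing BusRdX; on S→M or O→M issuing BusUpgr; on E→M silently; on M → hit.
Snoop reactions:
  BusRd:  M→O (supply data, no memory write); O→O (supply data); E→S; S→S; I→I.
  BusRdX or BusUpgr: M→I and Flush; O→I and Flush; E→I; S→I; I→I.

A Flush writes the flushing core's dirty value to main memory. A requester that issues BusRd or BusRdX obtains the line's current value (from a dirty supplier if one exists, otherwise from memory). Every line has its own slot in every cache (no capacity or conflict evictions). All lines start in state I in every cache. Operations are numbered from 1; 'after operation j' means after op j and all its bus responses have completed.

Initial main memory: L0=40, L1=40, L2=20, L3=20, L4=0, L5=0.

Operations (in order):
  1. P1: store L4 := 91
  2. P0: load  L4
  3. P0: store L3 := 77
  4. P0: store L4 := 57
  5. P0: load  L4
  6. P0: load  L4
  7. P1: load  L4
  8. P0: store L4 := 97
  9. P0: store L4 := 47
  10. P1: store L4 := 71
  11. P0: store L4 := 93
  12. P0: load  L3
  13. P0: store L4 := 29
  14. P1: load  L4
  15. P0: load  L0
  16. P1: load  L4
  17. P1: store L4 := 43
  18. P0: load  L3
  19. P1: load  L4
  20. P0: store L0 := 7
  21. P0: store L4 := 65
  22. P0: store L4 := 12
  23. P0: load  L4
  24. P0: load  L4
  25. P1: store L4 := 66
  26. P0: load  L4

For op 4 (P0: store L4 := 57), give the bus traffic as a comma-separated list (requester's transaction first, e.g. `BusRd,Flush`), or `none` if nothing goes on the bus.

bus = BusUpgr,Flush

[1] P1: store L4 := 91 | P0:I, P1:M(91) | bus: BusRdX
[2] P0: load  L4 | P0:S(91), P1:O(91) | bus: BusRd
[3] P0: store L3 := 77 | P0:M(77), P1:I | bus: BusRdX
[4] P0: store L4 := 57 | P0:M(57), P1:I | bus: BusUpgr,Flush
[5] P0: load  L4 | P0:M(57), P1:I | bus: none
[6] P0: load  L4 | P0:M(57), P1:I | bus: none
[7] P1: load  L4 | P0:O(57), P1:S(57) | bus: BusRd
[8] P0: store L4 := 97 | P0:M(97), P1:I | bus: BusUpgr
[9] P0: store L4 := 47 | P0:M(47), P1:I | bus: none
[10] P1: store L4 := 71 | P0:I, P1:M(71) | bus: BusRdX,Flush
[11] P0: store L4 := 93 | P0:M(93), P1:I | bus: BusRdX,Flush
[12] P0: load  L3 | P0:M(77), P1:I | bus: none
[13] P0: store L4 := 29 | P0:M(29), P1:I | bus: none
[14] P1: load  L4 | P0:O(29), P1:S(29) | bus: BusRd
[15] P0: load  L0 | P0:E(40), P1:I | bus: BusRd
[16] P1: load  L4 | P0:O(29), P1:S(29) | bus: none
[17] P1: store L4 := 43 | P0:I, P1:M(43) | bus: BusUpgr,Flush
[18] P0: load  L3 | P0:M(77), P1:I | bus: none
[19] P1: load  L4 | P0:I, P1:M(43) | bus: none
[20] P0: store L0 := 7 | P0:M(7), P1:I | bus: none
[21] P0: store L4 := 65 | P0:M(65), P1:I | bus: BusRdX,Flush
[22] P0: store L4 := 12 | P0:M(12), P1:I | bus: none
[23] P0: load  L4 | P0:M(12), P1:I | bus: none
[24] P0: load  L4 | P0:M(12), P1:I | bus: none
[25] P1: store L4 := 66 | P0:I, P1:M(66) | bus: BusRdX,Flush
[26] P0: load  L4 | P0:S(66), P1:O(66) | bus: BusRd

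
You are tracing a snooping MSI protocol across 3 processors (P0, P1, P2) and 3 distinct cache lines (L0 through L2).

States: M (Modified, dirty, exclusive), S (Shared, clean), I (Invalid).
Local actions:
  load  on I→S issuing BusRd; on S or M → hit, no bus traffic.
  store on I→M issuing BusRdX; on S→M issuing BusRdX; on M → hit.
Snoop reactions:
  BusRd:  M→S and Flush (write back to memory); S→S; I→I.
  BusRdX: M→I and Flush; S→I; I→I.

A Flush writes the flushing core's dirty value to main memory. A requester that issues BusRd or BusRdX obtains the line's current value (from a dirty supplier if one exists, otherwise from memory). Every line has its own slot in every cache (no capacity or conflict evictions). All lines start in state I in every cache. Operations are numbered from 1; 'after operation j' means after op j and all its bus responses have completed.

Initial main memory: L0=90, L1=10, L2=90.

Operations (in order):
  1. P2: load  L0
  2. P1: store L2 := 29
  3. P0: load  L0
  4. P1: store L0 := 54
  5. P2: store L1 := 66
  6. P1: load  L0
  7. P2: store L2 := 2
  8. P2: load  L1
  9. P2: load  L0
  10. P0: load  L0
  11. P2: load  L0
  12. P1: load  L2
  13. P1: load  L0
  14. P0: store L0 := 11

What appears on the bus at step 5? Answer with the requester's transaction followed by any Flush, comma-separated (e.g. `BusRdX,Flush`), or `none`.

step 1: P2: load  L0  ⟶  IIS  (L0)  txn=BusRd  M[L0]=90
step 2: P1: store L2 := 29  ⟶  IMI  (L2)  txn=BusRdX  M[L2]=90
step 3: P0: load  L0  ⟶  SIS  (L0)  txn=BusRd  M[L0]=90
step 4: P1: store L0 := 54  ⟶  IMI  (L0)  txn=BusRdX  M[L0]=90
step 5: P2: store L1 := 66  ⟶  IIM  (L1)  txn=BusRdX  M[L1]=10
step 6: P1: load  L0  ⟶  IMI  (L0)  txn=∅  M[L0]=90
step 7: P2: store L2 := 2  ⟶  IIM  (L2)  txn=BusRdX+Flush  M[L2]=29
step 8: P2: load  L1  ⟶  IIM  (L1)  txn=∅  M[L1]=10
step 9: P2: load  L0  ⟶  ISS  (L0)  txn=BusRd+Flush  M[L0]=54
step 10: P0: load  L0  ⟶  SSS  (L0)  txn=BusRd  M[L0]=54
step 11: P2: load  L0  ⟶  SSS  (L0)  txn=∅  M[L0]=54
step 12: P1: load  L2  ⟶  ISS  (L2)  txn=BusRd+Flush  M[L2]=2
step 13: P1: load  L0  ⟶  SSS  (L0)  txn=∅  M[L0]=54
step 14: P0: store L0 := 11  ⟶  MII  (L0)  txn=BusRdX  M[L0]=54

bus = BusRdX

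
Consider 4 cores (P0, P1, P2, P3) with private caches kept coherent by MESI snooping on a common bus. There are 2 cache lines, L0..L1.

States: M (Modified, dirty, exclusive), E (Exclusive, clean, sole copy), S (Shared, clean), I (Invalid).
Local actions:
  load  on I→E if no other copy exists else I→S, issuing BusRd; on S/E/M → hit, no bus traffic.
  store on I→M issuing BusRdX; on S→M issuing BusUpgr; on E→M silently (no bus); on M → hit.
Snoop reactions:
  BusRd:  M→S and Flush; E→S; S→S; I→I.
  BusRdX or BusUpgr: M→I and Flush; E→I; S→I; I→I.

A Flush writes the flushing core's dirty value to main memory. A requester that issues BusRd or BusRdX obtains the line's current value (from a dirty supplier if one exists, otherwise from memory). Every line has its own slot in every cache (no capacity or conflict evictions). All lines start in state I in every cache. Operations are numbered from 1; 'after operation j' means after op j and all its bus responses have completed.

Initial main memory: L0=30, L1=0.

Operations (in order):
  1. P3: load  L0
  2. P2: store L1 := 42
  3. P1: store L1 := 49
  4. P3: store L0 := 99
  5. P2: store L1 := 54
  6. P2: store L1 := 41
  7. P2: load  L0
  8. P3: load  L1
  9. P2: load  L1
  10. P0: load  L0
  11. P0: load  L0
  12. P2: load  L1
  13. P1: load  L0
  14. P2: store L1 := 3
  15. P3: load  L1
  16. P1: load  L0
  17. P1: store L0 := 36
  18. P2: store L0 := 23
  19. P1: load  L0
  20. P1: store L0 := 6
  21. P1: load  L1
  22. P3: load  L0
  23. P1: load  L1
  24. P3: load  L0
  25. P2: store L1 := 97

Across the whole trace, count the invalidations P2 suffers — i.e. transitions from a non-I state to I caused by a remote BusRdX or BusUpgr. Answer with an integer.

[1] P3: load  L0 | P0:I, P1:I, P2:I, P3:E(30) | bus: BusRd
[2] P2: store L1 := 42 | P0:I, P1:I, P2:M(42), P3:I | bus: BusRdX
[3] P1: store L1 := 49 | P0:I, P1:M(49), P2:I, P3:I | bus: BusRdX,Flush
[4] P3: store L0 := 99 | P0:I, P1:I, P2:I, P3:M(99) | bus: none
[5] P2: store L1 := 54 | P0:I, P1:I, P2:M(54), P3:I | bus: BusRdX,Flush
[6] P2: store L1 := 41 | P0:I, P1:I, P2:M(41), P3:I | bus: none
[7] P2: load  L0 | P0:I, P1:I, P2:S(99), P3:S(99) | bus: BusRd,Flush
[8] P3: load  L1 | P0:I, P1:I, P2:S(41), P3:S(41) | bus: BusRd,Flush
[9] P2: load  L1 | P0:I, P1:I, P2:S(41), P3:S(41) | bus: none
[10] P0: load  L0 | P0:S(99), P1:I, P2:S(99), P3:S(99) | bus: BusRd
[11] P0: load  L0 | P0:S(99), P1:I, P2:S(99), P3:S(99) | bus: none
[12] P2: load  L1 | P0:I, P1:I, P2:S(41), P3:S(41) | bus: none
[13] P1: load  L0 | P0:S(99), P1:S(99), P2:S(99), P3:S(99) | bus: BusRd
[14] P2: store L1 := 3 | P0:I, P1:I, P2:M(3), P3:I | bus: BusUpgr
[15] P3: load  L1 | P0:I, P1:I, P2:S(3), P3:S(3) | bus: BusRd,Flush
[16] P1: load  L0 | P0:S(99), P1:S(99), P2:S(99), P3:S(99) | bus: none
[17] P1: store L0 := 36 | P0:I, P1:M(36), P2:I, P3:I | bus: BusUpgr
[18] P2: store L0 := 23 | P0:I, P1:I, P2:M(23), P3:I | bus: BusRdX,Flush
[19] P1: load  L0 | P0:I, P1:S(23), P2:S(23), P3:I | bus: BusRd,Flush
[20] P1: store L0 := 6 | P0:I, P1:M(6), P2:I, P3:I | bus: BusUpgr
[21] P1: load  L1 | P0:I, P1:S(3), P2:S(3), P3:S(3) | bus: BusRd
[22] P3: load  L0 | P0:I, P1:S(6), P2:I, P3:S(6) | bus: BusRd,Flush
[23] P1: load  L1 | P0:I, P1:S(3), P2:S(3), P3:S(3) | bus: none
[24] P3: load  L0 | P0:I, P1:S(6), P2:I, P3:S(6) | bus: none
[25] P2: store L1 := 97 | P0:I, P1:I, P2:M(97), P3:I | bus: BusUpgr

invalidations = 3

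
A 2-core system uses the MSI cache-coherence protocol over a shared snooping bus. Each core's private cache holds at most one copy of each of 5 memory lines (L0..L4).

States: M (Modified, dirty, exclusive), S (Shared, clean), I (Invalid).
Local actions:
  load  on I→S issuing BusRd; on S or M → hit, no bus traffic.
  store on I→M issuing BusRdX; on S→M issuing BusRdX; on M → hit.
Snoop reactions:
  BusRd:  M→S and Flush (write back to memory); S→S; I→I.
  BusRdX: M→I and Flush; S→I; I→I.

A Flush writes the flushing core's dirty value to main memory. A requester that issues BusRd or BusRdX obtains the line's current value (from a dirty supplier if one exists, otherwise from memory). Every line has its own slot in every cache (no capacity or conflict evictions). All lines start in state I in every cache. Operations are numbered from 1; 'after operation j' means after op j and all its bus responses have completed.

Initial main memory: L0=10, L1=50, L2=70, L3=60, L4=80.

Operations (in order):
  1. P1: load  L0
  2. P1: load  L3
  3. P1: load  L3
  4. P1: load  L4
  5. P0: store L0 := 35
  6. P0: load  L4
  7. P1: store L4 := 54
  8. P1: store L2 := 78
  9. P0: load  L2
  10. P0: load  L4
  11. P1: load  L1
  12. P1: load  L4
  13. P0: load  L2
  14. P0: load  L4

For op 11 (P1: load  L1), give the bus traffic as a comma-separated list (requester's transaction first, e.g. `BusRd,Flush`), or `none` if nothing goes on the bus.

bus = BusRd

1. P1: load  L0  bus=[BusRd]  L0: P0=I P1=S  mem[L0]=10
2. P1: load  L3  bus=[BusRd]  L3: P0=I P1=S  mem[L3]=60
3. P1: load  L3  bus=[-]  L3: P0=I P1=S  mem[L3]=60
4. P1: load  L4  bus=[BusRd]  L4: P0=I P1=S  mem[L4]=80
5. P0: store L0 := 35  bus=[BusRdX]  L0: P0=M P1=I  mem[L0]=10
6. P0: load  L4  bus=[BusRd]  L4: P0=S P1=S  mem[L4]=80
7. P1: store L4 := 54  bus=[BusRdX]  L4: P0=I P1=M  mem[L4]=80
8. P1: store L2 := 78  bus=[BusRdX]  L2: P0=I P1=M  mem[L2]=70
9. P0: load  L2  bus=[BusRd,Flush]  L2: P0=S P1=S  mem[L2]=78
10. P0: load  L4  bus=[BusRd,Flush]  L4: P0=S P1=S  mem[L4]=54
11. P1: load  L1  bus=[BusRd]  L1: P0=I P1=S  mem[L1]=50
12. P1: load  L4  bus=[-]  L4: P0=S P1=S  mem[L4]=54
13. P0: load  L2  bus=[-]  L2: P0=S P1=S  mem[L2]=78
14. P0: load  L4  bus=[-]  L4: P0=S P1=S  mem[L4]=54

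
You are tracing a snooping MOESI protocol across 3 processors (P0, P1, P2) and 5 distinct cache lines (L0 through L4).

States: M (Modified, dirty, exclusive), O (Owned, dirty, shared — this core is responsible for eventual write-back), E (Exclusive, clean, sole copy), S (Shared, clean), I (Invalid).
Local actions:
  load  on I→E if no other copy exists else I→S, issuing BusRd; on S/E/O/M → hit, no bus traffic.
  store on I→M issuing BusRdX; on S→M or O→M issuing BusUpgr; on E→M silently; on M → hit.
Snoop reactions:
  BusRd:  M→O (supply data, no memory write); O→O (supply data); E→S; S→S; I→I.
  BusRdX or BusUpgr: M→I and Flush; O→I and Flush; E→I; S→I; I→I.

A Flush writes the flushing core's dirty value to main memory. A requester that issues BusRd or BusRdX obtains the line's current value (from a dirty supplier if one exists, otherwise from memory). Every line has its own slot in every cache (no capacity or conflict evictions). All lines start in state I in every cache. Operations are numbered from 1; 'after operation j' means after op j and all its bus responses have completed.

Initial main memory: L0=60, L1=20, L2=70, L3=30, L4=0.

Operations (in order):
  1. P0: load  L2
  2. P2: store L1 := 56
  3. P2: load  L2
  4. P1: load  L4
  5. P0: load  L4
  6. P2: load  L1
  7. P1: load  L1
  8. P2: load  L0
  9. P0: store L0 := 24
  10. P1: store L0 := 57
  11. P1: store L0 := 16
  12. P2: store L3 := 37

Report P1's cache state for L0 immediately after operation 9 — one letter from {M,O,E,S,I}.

  op1 P0: load  L2 → E/I/I on L2; bus BusRd; mem=70
  op2 P2: store L1 := 56 → I/I/M on L1; bus BusRdX; mem=20
  op3 P2: load  L2 → S/I/S on L2; bus BusRd; mem=70
  op4 P1: load  L4 → I/E/I on L4; bus BusRd; mem=0
  op5 P0: load  L4 → S/S/I on L4; bus BusRd; mem=0
  op6 P2: load  L1 → I/I/M on L1; bus (none); mem=20
  op7 P1: load  L1 → I/S/O on L1; bus BusRd; mem=20
  op8 P2: load  L0 → I/I/E on L0; bus BusRd; mem=60
  op9 P0: store L0 := 24 → M/I/I on L0; bus BusRdX; mem=60
  op10 P1: store L0 := 57 → I/M/I on L0; bus BusRdX Flush; mem=24
  op11 P1: store L0 := 16 → I/M/I on L0; bus (none); mem=24
  op12 P2: store L3 := 37 → I/I/M on L3; bus BusRdX; mem=30

state = I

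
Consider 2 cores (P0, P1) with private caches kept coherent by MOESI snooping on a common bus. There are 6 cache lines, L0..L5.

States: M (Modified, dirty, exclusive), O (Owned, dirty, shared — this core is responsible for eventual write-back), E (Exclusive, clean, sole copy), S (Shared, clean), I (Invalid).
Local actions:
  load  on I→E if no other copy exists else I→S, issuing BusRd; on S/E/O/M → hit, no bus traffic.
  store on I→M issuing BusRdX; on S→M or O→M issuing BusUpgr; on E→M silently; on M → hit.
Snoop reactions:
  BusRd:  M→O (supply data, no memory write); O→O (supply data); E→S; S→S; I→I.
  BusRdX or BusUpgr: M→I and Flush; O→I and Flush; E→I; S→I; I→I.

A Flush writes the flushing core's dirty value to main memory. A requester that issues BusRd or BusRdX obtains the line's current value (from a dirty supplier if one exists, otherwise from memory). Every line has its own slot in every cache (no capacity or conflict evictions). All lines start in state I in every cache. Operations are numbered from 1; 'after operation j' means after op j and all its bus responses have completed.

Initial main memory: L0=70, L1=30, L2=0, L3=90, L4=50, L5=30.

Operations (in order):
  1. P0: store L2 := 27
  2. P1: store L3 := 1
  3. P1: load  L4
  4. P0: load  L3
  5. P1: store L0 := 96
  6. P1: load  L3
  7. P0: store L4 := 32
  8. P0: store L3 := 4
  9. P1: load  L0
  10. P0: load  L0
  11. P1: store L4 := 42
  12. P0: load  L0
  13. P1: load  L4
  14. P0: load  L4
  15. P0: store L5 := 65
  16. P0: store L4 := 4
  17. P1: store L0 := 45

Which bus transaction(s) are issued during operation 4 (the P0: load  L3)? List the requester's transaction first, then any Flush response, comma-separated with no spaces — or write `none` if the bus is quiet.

bus = BusRd

step 1: P0: store L2 := 27  ⟶  MI  (L2)  txn=BusRdX  M[L2]=0
step 2: P1: store L3 := 1  ⟶  IM  (L3)  txn=BusRdX  M[L3]=90
step 3: P1: load  L4  ⟶  IE  (L4)  txn=BusRd  M[L4]=50
step 4: P0: load  L3  ⟶  SO  (L3)  txn=BusRd  M[L3]=90
step 5: P1: store L0 := 96  ⟶  IM  (L0)  txn=BusRdX  M[L0]=70
step 6: P1: load  L3  ⟶  SO  (L3)  txn=∅  M[L3]=90
step 7: P0: store L4 := 32  ⟶  MI  (L4)  txn=BusRdX  M[L4]=50
step 8: P0: store L3 := 4  ⟶  MI  (L3)  txn=BusUpgr+Flush  M[L3]=1
step 9: P1: load  L0  ⟶  IM  (L0)  txn=∅  M[L0]=70
step 10: P0: load  L0  ⟶  SO  (L0)  txn=BusRd  M[L0]=70
step 11: P1: store L4 := 42  ⟶  IM  (L4)  txn=BusRdX+Flush  M[L4]=32
step 12: P0: load  L0  ⟶  SO  (L0)  txn=∅  M[L0]=70
step 13: P1: load  L4  ⟶  IM  (L4)  txn=∅  M[L4]=32
step 14: P0: load  L4  ⟶  SO  (L4)  txn=BusRd  M[L4]=32
step 15: P0: store L5 := 65  ⟶  MI  (L5)  txn=BusRdX  M[L5]=30
step 16: P0: store L4 := 4  ⟶  MI  (L4)  txn=BusUpgr+Flush  M[L4]=42
step 17: P1: store L0 := 45  ⟶  IM  (L0)  txn=BusUpgr  M[L0]=70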